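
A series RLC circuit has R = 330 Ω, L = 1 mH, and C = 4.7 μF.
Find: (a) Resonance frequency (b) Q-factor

Step 1 — Resonance condition Im(Z)=0 gives ω₀ = 1/√(LC).
Step 2 — ω₀ = 1/√(0.001·4.7e-06) = 1.459e+04 rad/s.
Step 3 — f₀ = ω₀/(2π) = 2322 Hz.
Step 4 — Series Q: Q = ω₀L/R = 1.459e+04·0.001/330 = 0.0442.

(a) f₀ = 2322 Hz  (b) Q = 0.0442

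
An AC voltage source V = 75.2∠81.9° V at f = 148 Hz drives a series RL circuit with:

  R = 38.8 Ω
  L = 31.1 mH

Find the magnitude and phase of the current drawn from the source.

Step 1 — Angular frequency: ω = 2π·f = 2π·148 = 929.9 rad/s.
Step 2 — Component impedances:
  R: Z = R = 38.8 Ω
  L: Z = jωL = j·929.9·0.0311 = 0 + j28.92 Ω
Step 3 — Series combination: Z_total = R + L = 38.8 + j28.92 Ω = 48.39∠36.7° Ω.
Step 4 — Source phasor: V = 75.2∠81.9° V = 10.6 + j74.45 V.
Step 5 — Ohm's law: I = V / Z_total = (10.6 + j74.45) / (38.8 + j28.92) = 1.095 + j1.103 A.
Step 6 — Convert to polar: |I| = 1.554 A, ∠I = 45.2°.

I = 1.554∠45.2° A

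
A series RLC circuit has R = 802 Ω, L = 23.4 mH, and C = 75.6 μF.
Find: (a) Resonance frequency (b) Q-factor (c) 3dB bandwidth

Step 1 — Resonance: ω₀ = 1/√(LC) = 1/√(0.0234·7.56e-05) = 751.8 rad/s.
Step 2 — f₀ = ω₀/(2π) = 119.7 Hz.
Step 3 — Series Q: Q = ω₀L/R = 751.8·0.0234/802 = 0.02194.
Step 4 — Bandwidth: Δω = ω₀/Q = 3.427e+04 rad/s; BW = Δω/(2π) = 5455 Hz.

(a) f₀ = 119.7 Hz  (b) Q = 0.02194  (c) BW = 5455 Hz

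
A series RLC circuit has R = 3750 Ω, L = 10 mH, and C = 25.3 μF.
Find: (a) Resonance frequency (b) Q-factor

Step 1 — Resonance condition Im(Z)=0 gives ω₀ = 1/√(LC).
Step 2 — ω₀ = 1/√(0.01·2.53e-05) = 1988 rad/s.
Step 3 — f₀ = ω₀/(2π) = 316.4 Hz.
Step 4 — Series Q: Q = ω₀L/R = 1988·0.01/3750 = 0.005302.

(a) f₀ = 316.4 Hz  (b) Q = 0.005302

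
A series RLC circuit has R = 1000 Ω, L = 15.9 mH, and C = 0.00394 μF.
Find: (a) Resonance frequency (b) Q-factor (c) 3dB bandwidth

Step 1 — Resonance: ω₀ = 1/√(LC) = 1/√(0.0159·3.94e-09) = 1.263e+05 rad/s.
Step 2 — f₀ = ω₀/(2π) = 2.011e+04 Hz.
Step 3 — Series Q: Q = ω₀L/R = 1.263e+05·0.0159/1000 = 2.009.
Step 4 — Bandwidth: Δω = ω₀/Q = 6.289e+04 rad/s; BW = Δω/(2π) = 1.001e+04 Hz.

(a) f₀ = 2.011e+04 Hz  (b) Q = 2.009  (c) BW = 1.001e+04 Hz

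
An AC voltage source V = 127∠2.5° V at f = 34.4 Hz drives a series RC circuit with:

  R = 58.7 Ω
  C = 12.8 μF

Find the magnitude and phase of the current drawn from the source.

Step 1 — Angular frequency: ω = 2π·f = 2π·34.4 = 216.1 rad/s.
Step 2 — Component impedances:
  R: Z = R = 58.7 Ω
  C: Z = 1/(jωC) = -j/(ω·C) = 0 - j361.5 Ω
Step 3 — Series combination: Z_total = R + C = 58.7 - j361.5 Ω = 366.2∠-80.8° Ω.
Step 4 — Source phasor: V = 127∠2.5° V = 126.9 + j5.54 V.
Step 5 — Ohm's law: I = V / Z_total = (126.9 + j5.54) / (58.7 - j361.5) = 0.04061 + j0.3444 A.
Step 6 — Convert to polar: |I| = 0.3468 A, ∠I = 83.3°.

I = 0.3468∠83.3° A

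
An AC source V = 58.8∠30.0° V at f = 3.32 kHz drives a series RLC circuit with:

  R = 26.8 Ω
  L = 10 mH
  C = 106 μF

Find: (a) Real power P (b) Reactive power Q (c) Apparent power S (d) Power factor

Step 1 — Angular frequency: ω = 2π·f = 2π·3320 = 2.086e+04 rad/s.
Step 2 — Component impedances:
  R: Z = R = 26.8 Ω
  L: Z = jωL = j·2.086e+04·0.01 = 0 + j208.6 Ω
  C: Z = 1/(jωC) = -j/(ω·C) = 0 - j0.4522 Ω
Step 3 — Series combination: Z_total = R + L + C = 26.8 + j208.1 Ω = 209.9∠82.7° Ω.
Step 4 — Source phasor: V = 58.8∠30.0° V = 50.92 + j29.4 V.
Step 5 — Current: I = V / Z = 0.1699 - j0.2228 A = 0.2802∠-52.7° A.
Step 6 — Complex power: S = V·I* = 2.104 + j16.34 VA.
Step 7 — Real power: P = Re(S) = 2.104 W.
Step 8 — Reactive power: Q = Im(S) = 16.34 VAR.
Step 9 — Apparent power: |S| = 16.47 VA.
Step 10 — Power factor: PF = P/|S| = 0.1277 (lagging).

(a) P = 2.104 W  (b) Q = 16.34 VAR  (c) S = 16.47 VA  (d) PF = 0.1277 (lagging)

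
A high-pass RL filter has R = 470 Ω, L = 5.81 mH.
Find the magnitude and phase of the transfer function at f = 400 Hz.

Step 1 — Angular frequency: ω = 2π·400 = 2513 rad/s.
Step 2 — Transfer function: H(jω) = jωL/(R + jωL).
Step 3 — Numerator jωL = j·14.6; denominator R + jωL = 470 + j14.6.
Step 4 — H = 0.0009643 + j0.03104.
Step 5 — Magnitude: |H| = 0.03105 (-30.2 dB); phase: φ = 88.2°.

|H| = 0.03105 (-30.2 dB), φ = 88.2°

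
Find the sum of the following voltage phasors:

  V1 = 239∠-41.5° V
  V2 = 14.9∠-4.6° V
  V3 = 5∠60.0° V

Step 1 — Convert each phasor to rectangular form:
  V1 = 239·(cos(-41.5°) + j·sin(-41.5°)) = 179 - j158.4 V
  V2 = 14.9·(cos(-4.6°) + j·sin(-4.6°)) = 14.85 - j1.195 V
  V3 = 5·(cos(60.0°) + j·sin(60.0°)) = 2.5 + j4.33 V
Step 2 — Sum components: V_total = 196.4 - j155.2 V.
Step 3 — Convert to polar: |V_total| = 250.3 V, ∠V_total = -38.3°.

V_total = 250.3∠-38.3° V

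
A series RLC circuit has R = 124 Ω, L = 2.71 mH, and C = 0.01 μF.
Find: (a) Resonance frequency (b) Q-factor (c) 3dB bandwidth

Step 1 — Resonance condition Im(Z)=0 gives ω₀ = 1/√(LC).
Step 2 — ω₀ = 1/√(0.00271·1e-08) = 1.921e+05 rad/s.
Step 3 — f₀ = ω₀/(2π) = 3.057e+04 Hz.
Step 4 — Series Q: Q = ω₀L/R = 1.921e+05·0.00271/124 = 4.198.
Step 5 — 3dB bandwidth: Δω = ω₀/Q = 4.576e+04 rad/s; BW = Δω/(2π) = 7282 Hz.

(a) f₀ = 3.057e+04 Hz  (b) Q = 4.198  (c) BW = 7282 Hz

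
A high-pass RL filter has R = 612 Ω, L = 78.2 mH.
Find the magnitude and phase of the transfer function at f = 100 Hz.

Step 1 — Angular frequency: ω = 2π·100 = 628.3 rad/s.
Step 2 — Transfer function: H(jω) = jωL/(R + jωL).
Step 3 — Numerator jωL = j·49.13; denominator R + jωL = 612 + j49.13.
Step 4 — H = 0.006404 + j0.07977.
Step 5 — Magnitude: |H| = 0.08003 (-21.9 dB); phase: φ = 85.4°.

|H| = 0.08003 (-21.9 dB), φ = 85.4°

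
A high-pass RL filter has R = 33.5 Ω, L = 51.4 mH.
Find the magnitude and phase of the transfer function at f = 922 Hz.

Step 1 — Angular frequency: ω = 2π·922 = 5793 rad/s.
Step 2 — Transfer function: H(jω) = jωL/(R + jωL).
Step 3 — Numerator jωL = j·297.8; denominator R + jωL = 33.5 + j297.8.
Step 4 — H = 0.9875 + j0.1111.
Step 5 — Magnitude: |H| = 0.9937 (-0.1 dB); phase: φ = 6.4°.

|H| = 0.9937 (-0.1 dB), φ = 6.4°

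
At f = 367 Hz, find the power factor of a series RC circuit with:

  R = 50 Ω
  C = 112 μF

Step 1 — Angular frequency: ω = 2π·f = 2π·367 = 2306 rad/s.
Step 2 — Component impedances:
  R: Z = R = 50 Ω
  C: Z = 1/(jωC) = -j/(ω·C) = 0 - j3.872 Ω
Step 3 — Series combination: Z_total = R + C = 50 - j3.872 Ω = 50.15∠-4.4° Ω.
Step 4 — Power factor: PF = cos(φ) = Re(Z)/|Z| = 50/50.15 = 0.997.
Step 5 — Type: Im(Z) = -3.872 ⇒ leading (phase φ = -4.4°).

PF = 0.997 (leading, φ = -4.4°)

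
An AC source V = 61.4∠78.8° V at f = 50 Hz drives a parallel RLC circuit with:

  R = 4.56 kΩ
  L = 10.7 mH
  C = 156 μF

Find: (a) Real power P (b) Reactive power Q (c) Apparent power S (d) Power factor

Step 1 — Angular frequency: ω = 2π·f = 2π·50 = 314.2 rad/s.
Step 2 — Component impedances:
  R: Z = R = 4560 Ω
  L: Z = jωL = j·314.2·0.0107 = 0 + j3.362 Ω
  C: Z = 1/(jωC) = -j/(ω·C) = 0 - j20.4 Ω
Step 3 — Parallel combination: 1/Z_total = 1/R + 1/L + 1/C; Z_total = 0.003552 + j4.025 Ω = 4.025∠89.9° Ω.
Step 4 — Source phasor: V = 61.4∠78.8° V = 11.93 + j60.23 V.
Step 5 — Current: I = V / Z = 14.97 - j2.95 A = 15.26∠-11.1° A.
Step 6 — Complex power: S = V·I* = 0.8267 + j936.7 VA.
Step 7 — Real power: P = Re(S) = 0.8267 W.
Step 8 — Reactive power: Q = Im(S) = 936.7 VAR.
Step 9 — Apparent power: |S| = 936.7 VA.
Step 10 — Power factor: PF = P/|S| = 0.0008826 (lagging).

(a) P = 0.8267 W  (b) Q = 936.7 VAR  (c) S = 936.7 VA  (d) PF = 0.0008826 (lagging)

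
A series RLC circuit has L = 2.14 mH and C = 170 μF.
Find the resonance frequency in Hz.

Step 1 — Resonance condition Im(Z)=0 gives ω₀ = 1/√(LC).
Step 2 — ω₀ = 1/√(0.00214·0.00017) = 1658 rad/s.
Step 3 — f₀ = ω₀/(2π) = 263.9 Hz.

f₀ = 263.9 Hz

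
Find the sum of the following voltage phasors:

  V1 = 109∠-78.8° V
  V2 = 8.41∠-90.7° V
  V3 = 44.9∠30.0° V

Step 1 — Convert each phasor to rectangular form:
  V1 = 109·(cos(-78.8°) + j·sin(-78.8°)) = 21.17 - j106.9 V
  V2 = 8.41·(cos(-90.7°) + j·sin(-90.7°)) = -0.1027 - j8.409 V
  V3 = 44.9·(cos(30.0°) + j·sin(30.0°)) = 38.88 + j22.45 V
Step 2 — Sum components: V_total = 59.95 - j92.88 V.
Step 3 — Convert to polar: |V_total| = 110.6 V, ∠V_total = -57.2°.

V_total = 110.6∠-57.2° V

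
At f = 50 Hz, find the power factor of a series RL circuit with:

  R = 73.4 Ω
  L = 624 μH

Step 1 — Angular frequency: ω = 2π·f = 2π·50 = 314.2 rad/s.
Step 2 — Component impedances:
  R: Z = R = 73.4 Ω
  L: Z = jωL = j·314.2·0.000624 = 0 + j0.196 Ω
Step 3 — Series combination: Z_total = R + L = 73.4 + j0.196 Ω = 73.4∠0.2° Ω.
Step 4 — Power factor: PF = cos(φ) = Re(Z)/|Z| = 73.4/73.4 = 1.
Step 5 — Type: Im(Z) = 0.196 ⇒ lagging (phase φ = 0.2°).

PF = 1 (lagging, φ = 0.2°)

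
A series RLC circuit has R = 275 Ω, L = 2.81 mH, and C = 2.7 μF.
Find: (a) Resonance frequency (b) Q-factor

Step 1 — Resonance condition Im(Z)=0 gives ω₀ = 1/√(LC).
Step 2 — ω₀ = 1/√(0.00281·2.7e-06) = 1.148e+04 rad/s.
Step 3 — f₀ = ω₀/(2π) = 1827 Hz.
Step 4 — Series Q: Q = ω₀L/R = 1.148e+04·0.00281/275 = 0.1173.

(a) f₀ = 1827 Hz  (b) Q = 0.1173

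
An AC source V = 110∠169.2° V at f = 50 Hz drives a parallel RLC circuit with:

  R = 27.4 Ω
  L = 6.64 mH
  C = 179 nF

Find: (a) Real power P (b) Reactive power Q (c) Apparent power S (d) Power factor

Step 1 — Angular frequency: ω = 2π·f = 2π·50 = 314.2 rad/s.
Step 2 — Component impedances:
  R: Z = R = 27.4 Ω
  L: Z = jωL = j·314.2·0.00664 = 0 + j2.086 Ω
  C: Z = 1/(jωC) = -j/(ω·C) = 0 - j1.778e+04 Ω
Step 3 — Parallel combination: 1/Z_total = 1/R + 1/L + 1/C; Z_total = 0.1579 + j2.074 Ω = 2.08∠85.6° Ω.
Step 4 — Source phasor: V = 110∠169.2° V = -108.1 + j20.61 V.
Step 5 — Current: I = V / Z = 5.936 + j52.54 A = 52.88∠83.6° A.
Step 6 — Complex power: S = V·I* = 441.6 + j5800 VA.
Step 7 — Real power: P = Re(S) = 441.6 W.
Step 8 — Reactive power: Q = Im(S) = 5800 VAR.
Step 9 — Apparent power: |S| = 5817 VA.
Step 10 — Power factor: PF = P/|S| = 0.07592 (lagging).

(a) P = 441.6 W  (b) Q = 5800 VAR  (c) S = 5817 VA  (d) PF = 0.07592 (lagging)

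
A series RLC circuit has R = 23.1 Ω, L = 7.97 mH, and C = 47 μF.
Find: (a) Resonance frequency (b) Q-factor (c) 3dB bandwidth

Step 1 — Resonance: ω₀ = 1/√(LC) = 1/√(0.00797·4.7e-05) = 1634 rad/s.
Step 2 — f₀ = ω₀/(2π) = 260 Hz.
Step 3 — Series Q: Q = ω₀L/R = 1634·0.00797/23.1 = 0.5637.
Step 4 — Bandwidth: Δω = ω₀/Q = 2898 rad/s; BW = Δω/(2π) = 461.3 Hz.

(a) f₀ = 260 Hz  (b) Q = 0.5637  (c) BW = 461.3 Hz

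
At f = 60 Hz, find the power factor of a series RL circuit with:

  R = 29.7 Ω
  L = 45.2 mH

Step 1 — Angular frequency: ω = 2π·f = 2π·60 = 377 rad/s.
Step 2 — Component impedances:
  R: Z = R = 29.7 Ω
  L: Z = jωL = j·377·0.0452 = 0 + j17.04 Ω
Step 3 — Series combination: Z_total = R + L = 29.7 + j17.04 Ω = 34.24∠29.8° Ω.
Step 4 — Power factor: PF = cos(φ) = Re(Z)/|Z| = 29.7/34.24 = 0.8674.
Step 5 — Type: Im(Z) = 17.04 ⇒ lagging (phase φ = 29.8°).

PF = 0.8674 (lagging, φ = 29.8°)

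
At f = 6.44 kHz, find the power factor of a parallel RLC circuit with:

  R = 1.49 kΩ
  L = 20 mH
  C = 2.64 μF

Step 1 — Angular frequency: ω = 2π·f = 2π·6440 = 4.046e+04 rad/s.
Step 2 — Component impedances:
  R: Z = R = 1490 Ω
  L: Z = jωL = j·4.046e+04·0.02 = 0 + j809.3 Ω
  C: Z = 1/(jωC) = -j/(ω·C) = 0 - j9.361 Ω
Step 3 — Parallel combination: 1/Z_total = 1/R + 1/L + 1/C; Z_total = 0.0602 - j9.47 Ω = 9.471∠-89.6° Ω.
Step 4 — Power factor: PF = cos(φ) = Re(Z)/|Z| = 0.0602/9.471 = 0.006356.
Step 5 — Type: Im(Z) = -9.47 ⇒ leading (phase φ = -89.6°).

PF = 0.006356 (leading, φ = -89.6°)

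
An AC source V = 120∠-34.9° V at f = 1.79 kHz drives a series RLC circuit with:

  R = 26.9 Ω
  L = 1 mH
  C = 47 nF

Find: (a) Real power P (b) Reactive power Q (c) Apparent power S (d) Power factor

Step 1 — Angular frequency: ω = 2π·f = 2π·1790 = 1.125e+04 rad/s.
Step 2 — Component impedances:
  R: Z = R = 26.9 Ω
  L: Z = jωL = j·1.125e+04·0.001 = 0 + j11.25 Ω
  C: Z = 1/(jωC) = -j/(ω·C) = 0 - j1892 Ω
Step 3 — Series combination: Z_total = R + L + C = 26.9 - j1881 Ω = 1881∠-89.2° Ω.
Step 4 — Source phasor: V = 120∠-34.9° V = 98.42 - j68.66 V.
Step 5 — Current: I = V / Z = 0.03725 + j0.0518 A = 0.06381∠54.3° A.
Step 6 — Complex power: S = V·I* = 0.1095 - j7.656 VA.
Step 7 — Real power: P = Re(S) = 0.1095 W.
Step 8 — Reactive power: Q = Im(S) = -7.656 VAR.
Step 9 — Apparent power: |S| = 7.657 VA.
Step 10 — Power factor: PF = P/|S| = 0.0143 (leading).

(a) P = 0.1095 W  (b) Q = -7.656 VAR  (c) S = 7.657 VA  (d) PF = 0.0143 (leading)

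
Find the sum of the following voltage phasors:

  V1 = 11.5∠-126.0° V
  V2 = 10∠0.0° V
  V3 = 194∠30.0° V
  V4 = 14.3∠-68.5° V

Step 1 — Convert each phasor to rectangular form:
  V1 = 11.5·(cos(-126.0°) + j·sin(-126.0°)) = -6.76 - j9.304 V
  V2 = 10·(cos(0.0°) + j·sin(0.0°)) = 10 V
  V3 = 194·(cos(30.0°) + j·sin(30.0°)) = 168 + j97 V
  V4 = 14.3·(cos(-68.5°) + j·sin(-68.5°)) = 5.241 - j13.3 V
Step 2 — Sum components: V_total = 176.5 + j74.39 V.
Step 3 — Convert to polar: |V_total| = 191.5 V, ∠V_total = 22.9°.

V_total = 191.5∠22.9° V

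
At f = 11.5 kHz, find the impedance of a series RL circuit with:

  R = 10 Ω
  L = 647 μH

Step 1 — Angular frequency: ω = 2π·f = 2π·1.15e+04 = 7.226e+04 rad/s.
Step 2 — Component impedances:
  R: Z = R = 10 Ω
  L: Z = jωL = j·7.226e+04·0.000647 = 0 + j46.75 Ω
Step 3 — Series combination: Z_total = R + L = 10 + j46.75 Ω = 47.81∠77.9° Ω.

Z = 10 + j46.75 Ω = 47.81∠77.9° Ω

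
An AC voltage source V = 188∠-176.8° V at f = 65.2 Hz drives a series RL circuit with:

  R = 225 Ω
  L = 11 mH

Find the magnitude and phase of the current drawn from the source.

Step 1 — Angular frequency: ω = 2π·f = 2π·65.2 = 409.7 rad/s.
Step 2 — Component impedances:
  R: Z = R = 225 Ω
  L: Z = jωL = j·409.7·0.011 = 0 + j4.506 Ω
Step 3 — Series combination: Z_total = R + L = 225 + j4.506 Ω = 225∠1.1° Ω.
Step 4 — Source phasor: V = 188∠-176.8° V = -187.7 - j10.49 V.
Step 5 — Ohm's law: I = V / Z_total = (-187.7 - j10.49) / (225 + j4.506) = -0.8349 - j0.02992 A.
Step 6 — Convert to polar: |I| = 0.8354 A, ∠I = -177.9°.

I = 0.8354∠-177.9° A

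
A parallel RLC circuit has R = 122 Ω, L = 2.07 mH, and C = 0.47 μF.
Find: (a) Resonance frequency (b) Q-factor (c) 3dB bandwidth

Step 1 — Resonance: ω₀ = 1/√(LC) = 1/√(0.00207·4.7e-07) = 3.206e+04 rad/s.
Step 2 — f₀ = ω₀/(2π) = 5103 Hz.
Step 3 — Parallel Q: Q = R/(ω₀L) = 122/(3.206e+04·0.00207) = 1.838.
Step 4 — Bandwidth: Δω = ω₀/Q = 1.744e+04 rad/s; BW = Δω/(2π) = 2776 Hz.

(a) f₀ = 5103 Hz  (b) Q = 1.838  (c) BW = 2776 Hz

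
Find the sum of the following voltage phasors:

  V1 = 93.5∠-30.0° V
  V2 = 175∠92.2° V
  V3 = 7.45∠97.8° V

Step 1 — Convert each phasor to rectangular form:
  V1 = 93.5·(cos(-30.0°) + j·sin(-30.0°)) = 80.97 - j46.75 V
  V2 = 175·(cos(92.2°) + j·sin(92.2°)) = -6.718 + j174.9 V
  V3 = 7.45·(cos(97.8°) + j·sin(97.8°)) = -1.011 + j7.381 V
Step 2 — Sum components: V_total = 73.24 + j135.5 V.
Step 3 — Convert to polar: |V_total| = 154 V, ∠V_total = 61.6°.

V_total = 154∠61.6° V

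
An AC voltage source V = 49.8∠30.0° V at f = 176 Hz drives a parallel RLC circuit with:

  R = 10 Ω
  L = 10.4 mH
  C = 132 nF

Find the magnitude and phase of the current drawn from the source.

Step 1 — Angular frequency: ω = 2π·f = 2π·176 = 1106 rad/s.
Step 2 — Component impedances:
  R: Z = R = 10 Ω
  L: Z = jωL = j·1106·0.0104 = 0 + j11.5 Ω
  C: Z = 1/(jωC) = -j/(ω·C) = 0 - j6851 Ω
Step 3 — Parallel combination: 1/Z_total = 1/R + 1/L + 1/C; Z_total = 5.703 + j4.95 Ω = 7.552∠41.0° Ω.
Step 4 — Source phasor: V = 49.8∠30.0° V = 43.13 + j24.9 V.
Step 5 — Ohm's law: I = V / Z_total = (43.13 + j24.9) / (5.703 + j4.95) = 6.474 - j1.254 A.
Step 6 — Convert to polar: |I| = 6.595 A, ∠I = -11.0°.

I = 6.595∠-11.0° A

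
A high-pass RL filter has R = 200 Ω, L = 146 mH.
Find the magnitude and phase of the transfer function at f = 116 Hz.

Step 1 — Angular frequency: ω = 2π·116 = 728.8 rad/s.
Step 2 — Transfer function: H(jω) = jωL/(R + jωL).
Step 3 — Numerator jωL = j·106.4; denominator R + jωL = 200 + j106.4.
Step 4 — H = 0.2206 + j0.4147.
Step 5 — Magnitude: |H| = 0.4697 (-6.6 dB); phase: φ = 62.0°.

|H| = 0.4697 (-6.6 dB), φ = 62.0°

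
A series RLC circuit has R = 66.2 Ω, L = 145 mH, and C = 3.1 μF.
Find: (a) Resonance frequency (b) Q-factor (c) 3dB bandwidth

Step 1 — Resonance: ω₀ = 1/√(LC) = 1/√(0.145·3.1e-06) = 1492 rad/s.
Step 2 — f₀ = ω₀/(2π) = 237.4 Hz.
Step 3 — Series Q: Q = ω₀L/R = 1492·0.145/66.2 = 3.267.
Step 4 — Bandwidth: Δω = ω₀/Q = 456.6 rad/s; BW = Δω/(2π) = 72.66 Hz.

(a) f₀ = 237.4 Hz  (b) Q = 3.267  (c) BW = 72.66 Hz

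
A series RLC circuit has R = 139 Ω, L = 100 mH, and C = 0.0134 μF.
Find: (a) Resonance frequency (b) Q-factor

Step 1 — Resonance condition Im(Z)=0 gives ω₀ = 1/√(LC).
Step 2 — ω₀ = 1/√(0.1·1.34e-08) = 2.732e+04 rad/s.
Step 3 — f₀ = ω₀/(2π) = 4348 Hz.
Step 4 — Series Q: Q = ω₀L/R = 2.732e+04·0.1/139 = 19.65.

(a) f₀ = 4348 Hz  (b) Q = 19.65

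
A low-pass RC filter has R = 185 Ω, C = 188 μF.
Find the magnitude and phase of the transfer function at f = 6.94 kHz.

Step 1 — Angular frequency: ω = 2π·6940 = 4.361e+04 rad/s.
Step 2 — Transfer function: H(jω) = 1/(1 + jωRC).
Step 3 — Denominator: 1 + jωRC = 1 + j·4.361e+04·185·0.000188 = 1 + j1517.
Step 4 — H = 4.348e-07 - j0.0006594.
Step 5 — Magnitude: |H| = 0.0006594 (-63.6 dB); phase: φ = -90.0°.

|H| = 0.0006594 (-63.6 dB), φ = -90.0°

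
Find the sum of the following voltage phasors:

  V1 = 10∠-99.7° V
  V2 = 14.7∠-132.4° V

Step 1 — Convert each phasor to rectangular form:
  V1 = 10·(cos(-99.7°) + j·sin(-99.7°)) = -1.685 - j9.857 V
  V2 = 14.7·(cos(-132.4°) + j·sin(-132.4°)) = -9.912 - j10.86 V
Step 2 — Sum components: V_total = -11.6 - j20.71 V.
Step 3 — Convert to polar: |V_total| = 23.74 V, ∠V_total = -119.2°.

V_total = 23.74∠-119.2° V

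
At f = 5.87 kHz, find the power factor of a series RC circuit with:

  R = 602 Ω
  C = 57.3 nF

Step 1 — Angular frequency: ω = 2π·f = 2π·5870 = 3.688e+04 rad/s.
Step 2 — Component impedances:
  R: Z = R = 602 Ω
  C: Z = 1/(jωC) = -j/(ω·C) = 0 - j473.2 Ω
Step 3 — Series combination: Z_total = R + C = 602 - j473.2 Ω = 765.7∠-38.2° Ω.
Step 4 — Power factor: PF = cos(φ) = Re(Z)/|Z| = 602/765.7 = 0.7862.
Step 5 — Type: Im(Z) = -473.2 ⇒ leading (phase φ = -38.2°).

PF = 0.7862 (leading, φ = -38.2°)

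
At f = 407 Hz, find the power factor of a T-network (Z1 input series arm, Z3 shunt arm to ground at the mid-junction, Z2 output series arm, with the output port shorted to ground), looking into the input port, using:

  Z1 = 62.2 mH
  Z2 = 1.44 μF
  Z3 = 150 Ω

Step 1 — Angular frequency: ω = 2π·f = 2π·407 = 2557 rad/s.
Step 2 — Component impedances:
  Z1: Z = jωL = j·2557·0.0622 = 0 + j159.1 Ω
  Z2: Z = 1/(jωC) = -j/(ω·C) = 0 - j271.6 Ω
  Z3: Z = R = 150 Ω
Step 3 — With the output port shorted to ground, the output series arm Z2 runs from the junction to ground; the shunt arm Z3 also runs from the junction to ground. They appear in parallel: Z3 || Z2 = 114.9 - j63.49 Ω.
Step 4 — Series with input arm Z1: Z_in = Z1 + (Z3 || Z2) = 114.9 + j95.58 Ω = 149.5∠39.7° Ω.
Step 5 — Power factor: PF = cos(φ) = Re(Z)/|Z| = 114.93/149.48 = 0.7689.
Step 6 — Type: Im(Z) = 95.58 ⇒ lagging (phase φ = 39.7°).

PF = 0.7689 (lagging, φ = 39.7°)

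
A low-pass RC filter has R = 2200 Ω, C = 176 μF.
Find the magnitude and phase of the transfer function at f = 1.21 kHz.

Step 1 — Angular frequency: ω = 2π·1210 = 7603 rad/s.
Step 2 — Transfer function: H(jω) = 1/(1 + jωRC).
Step 3 — Denominator: 1 + jωRC = 1 + j·7603·2200·0.000176 = 1 + j2944.
Step 4 — H = 1.154e-07 - j0.0003397.
Step 5 — Magnitude: |H| = 0.0003397 (-69.4 dB); phase: φ = -90.0°.

|H| = 0.0003397 (-69.4 dB), φ = -90.0°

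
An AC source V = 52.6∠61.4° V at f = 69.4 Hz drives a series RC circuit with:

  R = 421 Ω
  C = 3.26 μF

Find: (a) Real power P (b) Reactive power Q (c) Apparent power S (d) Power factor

Step 1 — Angular frequency: ω = 2π·f = 2π·69.4 = 436.1 rad/s.
Step 2 — Component impedances:
  R: Z = R = 421 Ω
  C: Z = 1/(jωC) = -j/(ω·C) = 0 - j703.5 Ω
Step 3 — Series combination: Z_total = R + C = 421 - j703.5 Ω = 819.8∠-59.1° Ω.
Step 4 — Source phasor: V = 52.6∠61.4° V = 25.18 + j46.18 V.
Step 5 — Current: I = V / Z = -0.03256 + j0.05528 A = 0.06416∠120.5° A.
Step 6 — Complex power: S = V·I* = 1.733 - j2.896 VA.
Step 7 — Real power: P = Re(S) = 1.733 W.
Step 8 — Reactive power: Q = Im(S) = -2.896 VAR.
Step 9 — Apparent power: |S| = 3.375 VA.
Step 10 — Power factor: PF = P/|S| = 0.5135 (leading).

(a) P = 1.733 W  (b) Q = -2.896 VAR  (c) S = 3.375 VA  (d) PF = 0.5135 (leading)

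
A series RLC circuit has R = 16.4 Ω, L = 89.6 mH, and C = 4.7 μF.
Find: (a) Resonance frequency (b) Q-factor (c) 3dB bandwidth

Step 1 — Resonance condition Im(Z)=0 gives ω₀ = 1/√(LC).
Step 2 — ω₀ = 1/√(0.0896·4.7e-06) = 1541 rad/s.
Step 3 — f₀ = ω₀/(2π) = 245.3 Hz.
Step 4 — Series Q: Q = ω₀L/R = 1541·0.0896/16.4 = 8.419.
Step 5 — 3dB bandwidth: Δω = ω₀/Q = 183 rad/s; BW = Δω/(2π) = 29.13 Hz.

(a) f₀ = 245.3 Hz  (b) Q = 8.419  (c) BW = 29.13 Hz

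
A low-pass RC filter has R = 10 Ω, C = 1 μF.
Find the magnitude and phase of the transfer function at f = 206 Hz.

Step 1 — Angular frequency: ω = 2π·206 = 1294 rad/s.
Step 2 — Transfer function: H(jω) = 1/(1 + jωRC).
Step 3 — Denominator: 1 + jωRC = 1 + j·1294·10·1e-06 = 1 + j0.01294.
Step 4 — H = 0.9998 - j0.01294.
Step 5 — Magnitude: |H| = 0.9999 (-0.0 dB); phase: φ = -0.7°.

|H| = 0.9999 (-0.0 dB), φ = -0.7°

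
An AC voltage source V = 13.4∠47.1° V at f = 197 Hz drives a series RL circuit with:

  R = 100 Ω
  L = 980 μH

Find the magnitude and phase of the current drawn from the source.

Step 1 — Angular frequency: ω = 2π·f = 2π·197 = 1238 rad/s.
Step 2 — Component impedances:
  R: Z = R = 100 Ω
  L: Z = jωL = j·1238·0.00098 = 0 + j1.213 Ω
Step 3 — Series combination: Z_total = R + L = 100 + j1.213 Ω = 100∠0.7° Ω.
Step 4 — Source phasor: V = 13.4∠47.1° V = 9.122 + j9.816 V.
Step 5 — Ohm's law: I = V / Z_total = (9.122 + j9.816) / (100 + j1.213) = 0.09239 + j0.09704 A.
Step 6 — Convert to polar: |I| = 0.134 A, ∠I = 46.4°.

I = 0.134∠46.4° A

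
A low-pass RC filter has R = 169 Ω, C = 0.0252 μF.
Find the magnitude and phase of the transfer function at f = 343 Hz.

Step 1 — Angular frequency: ω = 2π·343 = 2155 rad/s.
Step 2 — Transfer function: H(jω) = 1/(1 + jωRC).
Step 3 — Denominator: 1 + jωRC = 1 + j·2155·169·2.52e-08 = 1 + j0.009178.
Step 4 — H = 0.9999 - j0.009178.
Step 5 — Magnitude: |H| = 1 (-0.0 dB); phase: φ = -0.5°.

|H| = 1 (-0.0 dB), φ = -0.5°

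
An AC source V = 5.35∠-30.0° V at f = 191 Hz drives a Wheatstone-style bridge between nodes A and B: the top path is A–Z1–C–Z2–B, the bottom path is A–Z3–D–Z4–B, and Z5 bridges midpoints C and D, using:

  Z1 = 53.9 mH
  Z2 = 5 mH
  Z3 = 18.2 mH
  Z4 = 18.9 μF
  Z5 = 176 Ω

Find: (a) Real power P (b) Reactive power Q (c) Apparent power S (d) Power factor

Step 1 — Angular frequency: ω = 2π·f = 2π·191 = 1200 rad/s.
Step 2 — Component impedances:
  Z1: Z = jωL = j·1200·0.0539 = 0 + j64.68 Ω
  Z2: Z = jωL = j·1200·0.005 = 0 + j6 Ω
  Z3: Z = jωL = j·1200·0.0182 = 0 + j21.84 Ω
  Z4: Z = 1/(jωC) = -j/(ω·C) = 0 - j44.09 Ω
  Z5: Z = R = 176 Ω
Step 3 — Bridge requires nodal analysis (the Z5 bridge couples midpoints C and D, so the two paths cannot be reduced to a simple series/parallel combination). Setting node B to ground and injecting 1 A at node A, the 3-node admittance system at A, C, D solves to V_A = Z_AB = 18.75 - j25.22 Ω = 31.42∠-53.4° Ω.
Step 4 — Source phasor: V = 5.35∠-30.0° V = 4.633 - j2.675 V.
Step 5 — Current: I = V / Z = 0.1563 + j0.06755 A = 0.1703∠23.4° A.
Step 6 — Complex power: S = V·I* = 0.5434 - j0.7311 VA.
Step 7 — Real power: P = Re(S) = 0.5434 W.
Step 8 — Reactive power: Q = Im(S) = -0.7311 VAR.
Step 9 — Apparent power: |S| = 0.9109 VA.
Step 10 — Power factor: PF = P/|S| = 0.5966 (leading).

(a) P = 0.5434 W  (b) Q = -0.7311 VAR  (c) S = 0.9109 VA  (d) PF = 0.5966 (leading)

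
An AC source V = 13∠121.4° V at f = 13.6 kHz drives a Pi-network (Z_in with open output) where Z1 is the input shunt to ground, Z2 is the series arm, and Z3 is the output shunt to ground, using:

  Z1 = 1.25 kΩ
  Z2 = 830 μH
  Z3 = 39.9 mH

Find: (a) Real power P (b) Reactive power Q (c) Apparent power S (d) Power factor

Step 1 — Angular frequency: ω = 2π·f = 2π·1.36e+04 = 8.545e+04 rad/s.
Step 2 — Component impedances:
  Z1: Z = R = 1250 Ω
  Z2: Z = jωL = j·8.545e+04·0.00083 = 0 + j70.92 Ω
  Z3: Z = jωL = j·8.545e+04·0.0399 = 0 + j3410 Ω
Step 3 — With open output, the series arm Z2 and the output shunt Z3 appear in series to ground: Z2 + Z3 = 0 + j3480 Ω.
Step 4 — Parallel with input shunt Z1: Z_in = Z1 || (Z2 + Z3) = 1107 + j397.6 Ω = 1176∠19.8° Ω.
Step 5 — Source phasor: V = 13∠121.4° V = -6.773 + j11.1 V.
Step 6 — Current: I = V / Z = -0.00223 + j0.01082 A = 0.01105∠101.6° A.
Step 7 — Complex power: S = V·I* = 0.1352 + j0.04856 VA.
Step 8 — Real power: P = Re(S) = 0.1352 W.
Step 9 — Reactive power: Q = Im(S) = 0.04856 VAR.
Step 10 — Apparent power: |S| = 0.1437 VA.
Step 11 — Power factor: PF = P/|S| = 0.9411 (lagging).

(a) P = 0.1352 W  (b) Q = 0.04856 VAR  (c) S = 0.1437 VA  (d) PF = 0.9411 (lagging)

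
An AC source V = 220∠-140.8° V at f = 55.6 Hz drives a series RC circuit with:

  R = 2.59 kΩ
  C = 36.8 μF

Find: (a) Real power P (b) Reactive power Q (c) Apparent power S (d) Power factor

Step 1 — Angular frequency: ω = 2π·f = 2π·55.6 = 349.3 rad/s.
Step 2 — Component impedances:
  R: Z = R = 2590 Ω
  C: Z = 1/(jωC) = -j/(ω·C) = 0 - j77.79 Ω
Step 3 — Series combination: Z_total = R + C = 2590 - j77.79 Ω = 2591∠-1.7° Ω.
Step 4 — Source phasor: V = 220∠-140.8° V = -170.5 - j139 V.
Step 5 — Current: I = V / Z = -0.06416 - j0.05561 A = 0.0849∠-139.1° A.
Step 6 — Complex power: S = V·I* = 18.67 - j0.5607 VA.
Step 7 — Real power: P = Re(S) = 18.67 W.
Step 8 — Reactive power: Q = Im(S) = -0.5607 VAR.
Step 9 — Apparent power: |S| = 18.68 VA.
Step 10 — Power factor: PF = P/|S| = 0.9995 (leading).

(a) P = 18.67 W  (b) Q = -0.5607 VAR  (c) S = 18.68 VA  (d) PF = 0.9995 (leading)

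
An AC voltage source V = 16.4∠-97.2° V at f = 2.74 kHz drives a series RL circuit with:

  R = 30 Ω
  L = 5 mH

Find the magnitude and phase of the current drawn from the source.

Step 1 — Angular frequency: ω = 2π·f = 2π·2740 = 1.722e+04 rad/s.
Step 2 — Component impedances:
  R: Z = R = 30 Ω
  L: Z = jωL = j·1.722e+04·0.005 = 0 + j86.08 Ω
Step 3 — Series combination: Z_total = R + L = 30 + j86.08 Ω = 91.16∠70.8° Ω.
Step 4 — Source phasor: V = 16.4∠-97.2° V = -2.055 - j16.27 V.
Step 5 — Ohm's law: I = V / Z_total = (-2.055 - j16.27) / (30 + j86.08) = -0.176 - j0.03745 A.
Step 6 — Convert to polar: |I| = 0.1799 A, ∠I = -168.0°.

I = 0.1799∠-168.0° A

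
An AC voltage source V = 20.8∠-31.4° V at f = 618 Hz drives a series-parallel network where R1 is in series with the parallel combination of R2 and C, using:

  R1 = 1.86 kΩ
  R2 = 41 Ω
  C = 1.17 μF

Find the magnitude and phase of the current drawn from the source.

Step 1 — Angular frequency: ω = 2π·f = 2π·618 = 3883 rad/s.
Step 2 — Component impedances:
  R1: Z = R = 1860 Ω
  R2: Z = R = 41 Ω
  C: Z = 1/(jωC) = -j/(ω·C) = 0 - j220.1 Ω
Step 3 — Parallel branch: R2 || C = 1/(1/R2 + 1/C) = 39.63 - j7.381 Ω.
Step 4 — Series with R1: Z_total = R1 + (R2 || C) = 1900 - j7.381 Ω = 1900∠-0.2° Ω.
Step 5 — Source phasor: V = 20.8∠-31.4° V = 17.75 - j10.84 V.
Step 6 — Ohm's law: I = V / Z_total = (17.75 - j10.84) / (1900 - j7.381) = 0.009368 - j0.005668 A.
Step 7 — Convert to polar: |I| = 0.01095 A, ∠I = -31.2°.

I = 0.01095∠-31.2° A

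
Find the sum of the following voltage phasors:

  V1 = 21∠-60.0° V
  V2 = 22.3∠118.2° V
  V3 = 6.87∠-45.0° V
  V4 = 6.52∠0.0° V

Step 1 — Convert each phasor to rectangular form:
  V1 = 21·(cos(-60.0°) + j·sin(-60.0°)) = 10.5 - j18.19 V
  V2 = 22.3·(cos(118.2°) + j·sin(118.2°)) = -10.54 + j19.65 V
  V3 = 6.87·(cos(-45.0°) + j·sin(-45.0°)) = 4.858 - j4.858 V
  V4 = 6.52·(cos(0.0°) + j·sin(0.0°)) = 6.52 V
Step 2 — Sum components: V_total = 11.34 - j3.391 V.
Step 3 — Convert to polar: |V_total| = 11.84 V, ∠V_total = -16.6°.

V_total = 11.84∠-16.6° V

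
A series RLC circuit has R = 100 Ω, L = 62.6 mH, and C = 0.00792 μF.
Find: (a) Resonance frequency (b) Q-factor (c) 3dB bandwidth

Step 1 — Resonance: ω₀ = 1/√(LC) = 1/√(0.0626·7.92e-09) = 4.491e+04 rad/s.
Step 2 — f₀ = ω₀/(2π) = 7148 Hz.
Step 3 — Series Q: Q = ω₀L/R = 4.491e+04·0.0626/100 = 28.11.
Step 4 — Bandwidth: Δω = ω₀/Q = 1597 rad/s; BW = Δω/(2π) = 254.2 Hz.

(a) f₀ = 7148 Hz  (b) Q = 28.11  (c) BW = 254.2 Hz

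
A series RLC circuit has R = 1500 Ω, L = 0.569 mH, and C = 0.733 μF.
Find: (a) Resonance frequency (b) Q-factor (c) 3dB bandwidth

Step 1 — Resonance condition Im(Z)=0 gives ω₀ = 1/√(LC).
Step 2 — ω₀ = 1/√(0.000569·7.33e-07) = 4.897e+04 rad/s.
Step 3 — f₀ = ω₀/(2π) = 7793 Hz.
Step 4 — Series Q: Q = ω₀L/R = 4.897e+04·0.000569/1500 = 0.01857.
Step 5 — 3dB bandwidth: Δω = ω₀/Q = 2.636e+06 rad/s; BW = Δω/(2π) = 4.196e+05 Hz.

(a) f₀ = 7793 Hz  (b) Q = 0.01857  (c) BW = 4.196e+05 Hz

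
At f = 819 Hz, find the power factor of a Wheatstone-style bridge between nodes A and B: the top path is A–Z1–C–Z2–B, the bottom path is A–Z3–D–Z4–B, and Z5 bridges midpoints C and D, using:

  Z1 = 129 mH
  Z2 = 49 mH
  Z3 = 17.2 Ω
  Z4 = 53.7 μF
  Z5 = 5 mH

Step 1 — Angular frequency: ω = 2π·f = 2π·819 = 5146 rad/s.
Step 2 — Component impedances:
  Z1: Z = jωL = j·5146·0.129 = 0 + j663.8 Ω
  Z2: Z = jωL = j·5146·0.049 = 0 + j252.2 Ω
  Z3: Z = R = 17.2 Ω
  Z4: Z = 1/(jωC) = -j/(ω·C) = 0 - j3.619 Ω
  Z5: Z = jωL = j·5146·0.005 = 0 + j25.73 Ω
Step 3 — Bridge requires nodal analysis (the Z5 bridge couples midpoints C and D, so the two paths cannot be reduced to a simple series/parallel combination). Setting node B to ground and injecting 1 A at node A, the 3-node admittance system at A, C, D solves to V_A = Z_AB = 17.21 - j3.236 Ω = 17.51∠-10.7° Ω.
Step 4 — Power factor: PF = cos(φ) = Re(Z)/|Z| = 17.206/17.508 = 0.9828.
Step 5 — Type: Im(Z) = -3.236 ⇒ leading (phase φ = -10.7°).

PF = 0.9828 (leading, φ = -10.7°)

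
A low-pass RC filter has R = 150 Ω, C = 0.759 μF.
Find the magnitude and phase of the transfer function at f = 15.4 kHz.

Step 1 — Angular frequency: ω = 2π·1.54e+04 = 9.676e+04 rad/s.
Step 2 — Transfer function: H(jω) = 1/(1 + jωRC).
Step 3 — Denominator: 1 + jωRC = 1 + j·9.676e+04·150·7.59e-07 = 1 + j11.02.
Step 4 — H = 0.008173 - j0.09003.
Step 5 — Magnitude: |H| = 0.0904 (-20.9 dB); phase: φ = -84.8°.

|H| = 0.0904 (-20.9 dB), φ = -84.8°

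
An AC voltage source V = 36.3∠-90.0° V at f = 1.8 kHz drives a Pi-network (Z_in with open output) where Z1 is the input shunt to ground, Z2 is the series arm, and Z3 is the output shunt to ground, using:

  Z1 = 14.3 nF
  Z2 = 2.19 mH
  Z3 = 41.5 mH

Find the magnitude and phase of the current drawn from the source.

Step 1 — Angular frequency: ω = 2π·f = 2π·1800 = 1.131e+04 rad/s.
Step 2 — Component impedances:
  Z1: Z = 1/(jωC) = -j/(ω·C) = 0 - j6183 Ω
  Z2: Z = jωL = j·1.131e+04·0.00219 = 0 + j24.77 Ω
  Z3: Z = jωL = j·1.131e+04·0.0415 = 0 + j469.4 Ω
Step 3 — With open output, the series arm Z2 and the output shunt Z3 appear in series to ground: Z2 + Z3 = 0 + j494.1 Ω.
Step 4 — Parallel with input shunt Z1: Z_in = Z1 || (Z2 + Z3) = 0 + j537 Ω = 537∠90.0° Ω.
Step 5 — Source phasor: V = 36.3∠-90.0° V = 0 - j36.3 V.
Step 6 — Ohm's law: I = V / Z_total = (0 - j36.3) / (0 + j537) = -0.06759 A.
Step 7 — Convert to polar: |I| = 0.06759 A, ∠I = -180.0°.

I = 0.06759∠-180.0° A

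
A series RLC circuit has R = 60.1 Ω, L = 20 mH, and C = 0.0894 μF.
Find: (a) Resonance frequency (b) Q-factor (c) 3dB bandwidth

Step 1 — Resonance condition Im(Z)=0 gives ω₀ = 1/√(LC).
Step 2 — ω₀ = 1/√(0.02·8.94e-08) = 2.365e+04 rad/s.
Step 3 — f₀ = ω₀/(2π) = 3764 Hz.
Step 4 — Series Q: Q = ω₀L/R = 2.365e+04·0.02/60.1 = 7.87.
Step 5 — 3dB bandwidth: Δω = ω₀/Q = 3005 rad/s; BW = Δω/(2π) = 478.3 Hz.

(a) f₀ = 3764 Hz  (b) Q = 7.87  (c) BW = 478.3 Hz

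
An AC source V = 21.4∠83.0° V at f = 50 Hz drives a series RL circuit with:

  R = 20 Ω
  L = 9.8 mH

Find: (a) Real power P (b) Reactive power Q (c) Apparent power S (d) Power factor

Step 1 — Angular frequency: ω = 2π·f = 2π·50 = 314.2 rad/s.
Step 2 — Component impedances:
  R: Z = R = 20 Ω
  L: Z = jωL = j·314.2·0.0098 = 0 + j3.079 Ω
Step 3 — Series combination: Z_total = R + L = 20 + j3.079 Ω = 20.24∠8.8° Ω.
Step 4 — Source phasor: V = 21.4∠83.0° V = 2.608 + j21.24 V.
Step 5 — Current: I = V / Z = 0.2871 + j1.018 A = 1.058∠74.2° A.
Step 6 — Complex power: S = V·I* = 22.37 + j3.443 VA.
Step 7 — Real power: P = Re(S) = 22.37 W.
Step 8 — Reactive power: Q = Im(S) = 3.443 VAR.
Step 9 — Apparent power: |S| = 22.63 VA.
Step 10 — Power factor: PF = P/|S| = 0.9884 (lagging).

(a) P = 22.37 W  (b) Q = 3.443 VAR  (c) S = 22.63 VA  (d) PF = 0.9884 (lagging)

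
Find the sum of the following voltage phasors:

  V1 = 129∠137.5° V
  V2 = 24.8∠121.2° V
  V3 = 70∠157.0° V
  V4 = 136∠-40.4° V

Step 1 — Convert each phasor to rectangular form:
  V1 = 129·(cos(137.5°) + j·sin(137.5°)) = -95.11 + j87.15 V
  V2 = 24.8·(cos(121.2°) + j·sin(121.2°)) = -12.85 + j21.21 V
  V3 = 70·(cos(157.0°) + j·sin(157.0°)) = -64.44 + j27.35 V
  V4 = 136·(cos(-40.4°) + j·sin(-40.4°)) = 103.6 - j88.14 V
Step 2 — Sum components: V_total = -68.82 + j47.57 V.
Step 3 — Convert to polar: |V_total| = 83.66 V, ∠V_total = 145.3°.

V_total = 83.66∠145.3° V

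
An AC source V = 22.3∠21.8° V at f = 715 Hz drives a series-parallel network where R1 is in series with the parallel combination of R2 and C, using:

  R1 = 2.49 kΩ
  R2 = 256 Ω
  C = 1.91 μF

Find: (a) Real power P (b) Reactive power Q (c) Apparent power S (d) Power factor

Step 1 — Angular frequency: ω = 2π·f = 2π·715 = 4492 rad/s.
Step 2 — Component impedances:
  R1: Z = R = 2490 Ω
  R2: Z = R = 256 Ω
  C: Z = 1/(jωC) = -j/(ω·C) = 0 - j116.5 Ω
Step 3 — Parallel branch: R2 || C = 1/(1/R2 + 1/C) = 43.95 - j96.54 Ω.
Step 4 — Series with R1: Z_total = R1 + (R2 || C) = 2534 - j96.54 Ω = 2536∠-2.2° Ω.
Step 5 — Source phasor: V = 22.3∠21.8° V = 20.71 + j8.282 V.
Step 6 — Current: I = V / Z = 0.008035 + j0.003574 A = 0.008794∠24.0° A.
Step 7 — Complex power: S = V·I* = 0.196 - j0.007466 VA.
Step 8 — Real power: P = Re(S) = 0.196 W.
Step 9 — Reactive power: Q = Im(S) = -0.007466 VAR.
Step 10 — Apparent power: |S| = 0.1961 VA.
Step 11 — Power factor: PF = P/|S| = 0.9993 (leading).

(a) P = 0.196 W  (b) Q = -0.007466 VAR  (c) S = 0.1961 VA  (d) PF = 0.9993 (leading)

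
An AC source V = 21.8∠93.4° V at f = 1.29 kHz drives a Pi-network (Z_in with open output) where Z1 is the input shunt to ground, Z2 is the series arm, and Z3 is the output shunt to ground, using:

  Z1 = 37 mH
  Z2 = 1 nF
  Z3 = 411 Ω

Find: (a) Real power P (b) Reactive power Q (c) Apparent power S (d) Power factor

Step 1 — Angular frequency: ω = 2π·f = 2π·1290 = 8105 rad/s.
Step 2 — Component impedances:
  Z1: Z = jωL = j·8105·0.037 = 0 + j299.9 Ω
  Z2: Z = 1/(jωC) = -j/(ω·C) = 0 - j1.234e+05 Ω
  Z3: Z = R = 411 Ω
Step 3 — With open output, the series arm Z2 and the output shunt Z3 appear in series to ground: Z2 + Z3 = 411 - j1.234e+05 Ω.
Step 4 — Parallel with input shunt Z1: Z_in = Z1 || (Z2 + Z3) = 0.00244 + j300.6 Ω = 300.6∠90.0° Ω.
Step 5 — Source phasor: V = 21.8∠93.4° V = -1.293 + j21.76 V.
Step 6 — Current: I = V / Z = 0.07239 + j0.004301 A = 0.07252∠3.4° A.
Step 7 — Complex power: S = V·I* = 1.283e-05 + j1.581 VA.
Step 8 — Real power: P = Re(S) = 1.283e-05 W.
Step 9 — Reactive power: Q = Im(S) = 1.581 VAR.
Step 10 — Apparent power: |S| = 1.581 VA.
Step 11 — Power factor: PF = P/|S| = 8.117e-06 (lagging).

(a) P = 1.283e-05 W  (b) Q = 1.581 VAR  (c) S = 1.581 VA  (d) PF = 8.117e-06 (lagging)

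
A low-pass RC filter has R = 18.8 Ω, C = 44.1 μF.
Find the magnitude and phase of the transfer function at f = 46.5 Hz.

Step 1 — Angular frequency: ω = 2π·46.5 = 292.2 rad/s.
Step 2 — Transfer function: H(jω) = 1/(1 + jωRC).
Step 3 — Denominator: 1 + jωRC = 1 + j·292.2·18.8·4.41e-05 = 1 + j0.2422.
Step 4 — H = 0.9446 - j0.2288.
Step 5 — Magnitude: |H| = 0.9719 (-0.2 dB); phase: φ = -13.6°.

|H| = 0.9719 (-0.2 dB), φ = -13.6°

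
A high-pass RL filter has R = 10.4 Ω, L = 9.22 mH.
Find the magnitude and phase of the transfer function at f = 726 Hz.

Step 1 — Angular frequency: ω = 2π·726 = 4562 rad/s.
Step 2 — Transfer function: H(jω) = jωL/(R + jωL).
Step 3 — Numerator jωL = j·42.06; denominator R + jωL = 10.4 + j42.06.
Step 4 — H = 0.9424 + j0.233.
Step 5 — Magnitude: |H| = 0.9708 (-0.3 dB); phase: φ = 13.9°.

|H| = 0.9708 (-0.3 dB), φ = 13.9°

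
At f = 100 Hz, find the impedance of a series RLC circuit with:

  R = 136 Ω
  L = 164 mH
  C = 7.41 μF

Step 1 — Angular frequency: ω = 2π·f = 2π·100 = 628.3 rad/s.
Step 2 — Component impedances:
  R: Z = R = 136 Ω
  L: Z = jωL = j·628.3·0.164 = 0 + j103 Ω
  C: Z = 1/(jωC) = -j/(ω·C) = 0 - j214.8 Ω
Step 3 — Series combination: Z_total = R + L + C = 136 - j111.7 Ω = 176∠-39.4° Ω.

Z = 136 - j111.7 Ω = 176∠-39.4° Ω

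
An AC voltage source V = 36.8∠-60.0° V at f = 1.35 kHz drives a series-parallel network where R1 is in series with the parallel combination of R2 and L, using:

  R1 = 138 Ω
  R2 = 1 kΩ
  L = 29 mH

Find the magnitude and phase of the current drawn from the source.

Step 1 — Angular frequency: ω = 2π·f = 2π·1350 = 8482 rad/s.
Step 2 — Component impedances:
  R1: Z = R = 138 Ω
  R2: Z = R = 1000 Ω
  L: Z = jωL = j·8482·0.029 = 0 + j246 Ω
Step 3 — Parallel branch: R2 || L = 1/(1/R2 + 1/L) = 57.06 + j232 Ω.
Step 4 — Series with R1: Z_total = R1 + (R2 || L) = 195.1 + j232 Ω = 303.1∠49.9° Ω.
Step 5 — Source phasor: V = 36.8∠-60.0° V = 18.4 - j31.87 V.
Step 6 — Ohm's law: I = V / Z_total = (18.4 - j31.87) / (195.1 + j232) = -0.04141 - j0.1141 A.
Step 7 — Convert to polar: |I| = 0.1214 A, ∠I = -109.9°.

I = 0.1214∠-109.9° A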